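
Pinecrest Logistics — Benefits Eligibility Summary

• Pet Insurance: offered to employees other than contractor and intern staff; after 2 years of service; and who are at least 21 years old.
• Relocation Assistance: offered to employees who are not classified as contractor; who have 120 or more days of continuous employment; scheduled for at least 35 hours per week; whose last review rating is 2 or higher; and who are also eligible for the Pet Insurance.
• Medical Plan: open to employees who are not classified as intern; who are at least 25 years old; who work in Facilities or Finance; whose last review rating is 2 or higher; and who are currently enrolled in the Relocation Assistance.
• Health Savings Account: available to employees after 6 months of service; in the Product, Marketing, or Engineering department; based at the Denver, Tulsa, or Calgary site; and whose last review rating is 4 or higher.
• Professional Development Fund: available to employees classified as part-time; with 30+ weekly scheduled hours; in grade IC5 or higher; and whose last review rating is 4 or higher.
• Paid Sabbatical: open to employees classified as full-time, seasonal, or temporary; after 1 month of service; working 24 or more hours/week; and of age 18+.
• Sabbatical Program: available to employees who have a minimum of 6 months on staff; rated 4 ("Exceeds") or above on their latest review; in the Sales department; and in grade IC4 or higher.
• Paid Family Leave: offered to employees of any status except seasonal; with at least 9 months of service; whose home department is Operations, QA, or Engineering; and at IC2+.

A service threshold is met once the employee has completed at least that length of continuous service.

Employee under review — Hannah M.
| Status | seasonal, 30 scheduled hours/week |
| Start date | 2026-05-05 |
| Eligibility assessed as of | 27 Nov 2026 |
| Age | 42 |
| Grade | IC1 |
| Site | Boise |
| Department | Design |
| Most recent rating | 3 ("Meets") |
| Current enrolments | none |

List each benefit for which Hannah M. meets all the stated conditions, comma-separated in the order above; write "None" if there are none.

Paid Sabbatical

Service from 2026-05-05 to 27 Nov 2026: 206 days.
Pet Insurance — status seasonal ✓ (not excluded); service 206 days < 2 years (≈730 days) ✗ → not eligible.
Relocation Assistance — status seasonal ✓ (not excluded); service 206 days ≥ 120 days ✓; 30 hrs/wk < 35 ✗ → not eligible.
Medical Plan — status seasonal ✓ (not excluded); age 42 ≥ 25 ✓; dept Design ✗ → not eligible.
Health Savings Account — service 206 days ≥ 6 months (≈180 days) ✓; dept Design ✗ → not eligible.
Professional Development Fund — status seasonal ✗ (requires part-time) → not eligible.
Paid Sabbatical — status seasonal ✓; service 206 days ≥ 1 month (≈30 days) ✓; 30 hrs/wk ≥ 24 ✓; age 42 ≥ 18 ✓ → eligible.
Sabbatical Program — service 206 days ≥ 6 months (≈180 days) ✓; rating 3 < 4 ✗ → not eligible.
Paid Family Leave — status seasonal ✗ (excluded) → not eligible.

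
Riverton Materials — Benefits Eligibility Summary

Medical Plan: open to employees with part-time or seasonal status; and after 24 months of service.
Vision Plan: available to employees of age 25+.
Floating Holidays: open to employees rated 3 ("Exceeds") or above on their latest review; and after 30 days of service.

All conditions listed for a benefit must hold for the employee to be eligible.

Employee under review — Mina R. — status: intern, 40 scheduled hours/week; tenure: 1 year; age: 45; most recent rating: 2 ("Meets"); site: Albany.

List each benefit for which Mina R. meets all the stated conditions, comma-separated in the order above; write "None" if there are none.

Medical Plan — status intern ✗ (requires part-time or seasonal) → not eligible.
Vision Plan — age 45 ≥ 25 ✓ → eligible.
Floating Holidays — rating 2 < 3 ✗ → not eligible.

Vision Plan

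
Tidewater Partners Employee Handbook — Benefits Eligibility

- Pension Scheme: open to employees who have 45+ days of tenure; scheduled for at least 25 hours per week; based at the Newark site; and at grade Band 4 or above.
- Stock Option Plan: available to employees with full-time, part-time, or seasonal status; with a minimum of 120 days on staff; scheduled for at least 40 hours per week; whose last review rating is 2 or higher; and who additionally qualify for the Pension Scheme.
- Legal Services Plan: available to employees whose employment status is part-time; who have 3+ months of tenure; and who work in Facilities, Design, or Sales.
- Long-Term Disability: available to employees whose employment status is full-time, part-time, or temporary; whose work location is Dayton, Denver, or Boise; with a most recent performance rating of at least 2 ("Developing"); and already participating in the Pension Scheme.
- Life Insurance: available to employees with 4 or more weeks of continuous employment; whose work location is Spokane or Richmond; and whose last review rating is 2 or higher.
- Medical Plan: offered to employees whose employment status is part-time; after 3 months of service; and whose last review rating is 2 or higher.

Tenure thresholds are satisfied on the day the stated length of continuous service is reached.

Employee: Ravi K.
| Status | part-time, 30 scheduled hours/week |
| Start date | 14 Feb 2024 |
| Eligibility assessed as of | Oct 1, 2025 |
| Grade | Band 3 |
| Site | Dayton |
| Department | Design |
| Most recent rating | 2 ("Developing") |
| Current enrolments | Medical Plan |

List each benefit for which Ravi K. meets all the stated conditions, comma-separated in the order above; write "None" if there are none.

Service from 14 Feb 2024 to Oct 1, 2025: 595 days.
Pension Scheme — service 595 days ≥ 45 days ✓; 30 hrs/wk ≥ 25 ✓; site Dayton ✗ (not Newark) → not eligible.
Stock Option Plan — status part-time ✓; service 595 days ≥ 120 days ✓; 30 hrs/wk < 40 ✗ → not eligible.
Legal Services Plan — status part-time ✓; service 595 days ≥ 3 months (≈90 days) ✓; dept Design ✓ → eligible.
Long-Term Disability — status part-time ✓; site Dayton ✓; rating 2 ≥ 2 ✓; not enrolled in Pension Scheme ✗ → not eligible.
Life Insurance — service 595 days ≥ 4 weeks (≈28 days) ✓; site Dayton ✗ (not Spokane or Richmond) → not eligible.
Medical Plan — status part-time ✓; service 595 days ≥ 3 months (≈90 days) ✓; rating 2 ≥ 2 ✓ → eligible.

Legal Services Plan, Medical Plan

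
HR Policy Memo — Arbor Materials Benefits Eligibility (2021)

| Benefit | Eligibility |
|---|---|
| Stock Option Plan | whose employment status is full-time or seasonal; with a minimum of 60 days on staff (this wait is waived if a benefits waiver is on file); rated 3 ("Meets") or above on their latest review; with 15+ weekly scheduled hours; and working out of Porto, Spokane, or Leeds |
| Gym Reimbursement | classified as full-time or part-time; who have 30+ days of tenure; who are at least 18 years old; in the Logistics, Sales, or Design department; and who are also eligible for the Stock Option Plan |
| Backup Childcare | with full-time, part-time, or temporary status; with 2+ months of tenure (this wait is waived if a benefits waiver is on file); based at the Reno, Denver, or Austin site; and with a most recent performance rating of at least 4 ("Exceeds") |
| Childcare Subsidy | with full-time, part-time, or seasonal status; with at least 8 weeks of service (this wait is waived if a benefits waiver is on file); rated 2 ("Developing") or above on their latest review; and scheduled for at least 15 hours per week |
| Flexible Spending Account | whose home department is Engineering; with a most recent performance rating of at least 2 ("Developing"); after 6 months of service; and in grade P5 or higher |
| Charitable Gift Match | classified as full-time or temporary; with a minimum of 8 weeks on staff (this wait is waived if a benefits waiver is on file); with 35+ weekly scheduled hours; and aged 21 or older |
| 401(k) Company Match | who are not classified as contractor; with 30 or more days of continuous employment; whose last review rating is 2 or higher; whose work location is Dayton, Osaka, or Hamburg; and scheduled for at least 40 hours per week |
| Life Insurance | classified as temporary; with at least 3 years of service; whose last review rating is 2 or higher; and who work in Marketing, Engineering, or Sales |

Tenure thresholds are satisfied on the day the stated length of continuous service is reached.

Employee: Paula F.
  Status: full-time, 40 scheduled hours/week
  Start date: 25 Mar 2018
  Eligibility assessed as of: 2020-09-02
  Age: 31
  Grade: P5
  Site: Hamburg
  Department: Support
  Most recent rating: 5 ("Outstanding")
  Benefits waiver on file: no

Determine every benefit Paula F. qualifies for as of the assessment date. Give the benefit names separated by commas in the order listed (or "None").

Service from 25 Mar 2018 to 2020-09-02: 892 days.
Stock Option Plan — status full-time ✓; no waiver, service 892 days ≥ 60 days ✓; rating 5 ≥ 3 ✓; 40 hrs/wk ≥ 15 ✓; site Hamburg ✗ (not Porto, Spokane, or Leeds) → not eligible.
Gym Reimbursement — status full-time ✓; service 892 days ≥ 30 days ✓; age 31 ≥ 18 ✓; dept Support ✗ → not eligible.
Backup Childcare — status full-time ✓; no waiver, service 892 days ≥ 2 months (≈60 days) ✓; site Hamburg ✗ (not Reno, Denver, or Austin) → not eligible.
Childcare Subsidy — status full-time ✓; no waiver, service 892 days ≥ 8 weeks (≈56 days) ✓; rating 5 ≥ 2 ✓; 40 hrs/wk ≥ 15 ✓ → eligible.
Flexible Spending Account — dept Support ✗ → not eligible.
Charitable Gift Match — status full-time ✓; no waiver, service 892 days ≥ 8 weeks (≈56 days) ✓; 40 hrs/wk ≥ 35 ✓; age 31 ≥ 21 ✓ → eligible.
401(k) Company Match — status full-time ✓ (not excluded); service 892 days ≥ 30 days ✓; rating 5 ≥ 2 ✓; site Hamburg ✓; 40 hrs/wk ≥ 40 ✓ → eligible.
Life Insurance — status full-time ✗ (requires temporary) → not eligible.

Childcare Subsidy, Charitable Gift Match, 401(k) Company Match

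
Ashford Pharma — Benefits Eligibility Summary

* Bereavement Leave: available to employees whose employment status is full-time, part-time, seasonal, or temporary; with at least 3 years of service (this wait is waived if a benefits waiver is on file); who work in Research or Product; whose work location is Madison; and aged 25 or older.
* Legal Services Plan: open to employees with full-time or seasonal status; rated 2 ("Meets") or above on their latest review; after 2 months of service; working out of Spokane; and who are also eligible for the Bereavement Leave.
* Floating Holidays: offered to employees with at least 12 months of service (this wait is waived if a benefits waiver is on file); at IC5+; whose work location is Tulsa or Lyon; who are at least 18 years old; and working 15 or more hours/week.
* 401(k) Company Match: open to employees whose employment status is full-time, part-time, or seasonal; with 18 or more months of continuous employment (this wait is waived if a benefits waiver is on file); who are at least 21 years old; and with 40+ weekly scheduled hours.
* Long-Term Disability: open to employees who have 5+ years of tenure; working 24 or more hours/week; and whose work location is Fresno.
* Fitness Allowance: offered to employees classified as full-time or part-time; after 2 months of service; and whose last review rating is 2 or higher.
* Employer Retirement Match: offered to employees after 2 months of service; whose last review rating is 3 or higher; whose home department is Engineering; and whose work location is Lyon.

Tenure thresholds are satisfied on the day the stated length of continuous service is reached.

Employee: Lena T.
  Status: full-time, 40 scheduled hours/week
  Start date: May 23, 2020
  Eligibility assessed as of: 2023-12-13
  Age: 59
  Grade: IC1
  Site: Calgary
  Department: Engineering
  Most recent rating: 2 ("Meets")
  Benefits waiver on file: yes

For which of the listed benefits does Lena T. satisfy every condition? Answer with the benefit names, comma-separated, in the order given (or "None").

401(k) Company Match, Fitness Allowance

Service from May 23, 2020 to 2023-12-13: 1299 days.
Bereavement Leave — status full-time ✓; benefits waiver on file ✓; dept Engineering ✗ → not eligible.
Legal Services Plan — status full-time ✓; rating 2 ≥ 2 ✓; service 1299 days ≥ 2 months (≈60 days) ✓; site Calgary ✗ (not Spokane) → not eligible.
Floating Holidays — benefits waiver on file ✓; grade IC1 < IC5 ✗ → not eligible.
401(k) Company Match — status full-time ✓; benefits waiver on file ✓; age 59 ≥ 21 ✓; 40 hrs/wk ≥ 40 ✓ → eligible.
Long-Term Disability — service 1299 days < 5 years (≈1825 days) ✗ → not eligible.
Fitness Allowance — status full-time ✓; service 1299 days ≥ 2 months (≈60 days) ✓; rating 2 ≥ 2 ✓ → eligible.
Employer Retirement Match — service 1299 days ≥ 2 months (≈60 days) ✓; rating 2 < 3 ✗ → not eligible.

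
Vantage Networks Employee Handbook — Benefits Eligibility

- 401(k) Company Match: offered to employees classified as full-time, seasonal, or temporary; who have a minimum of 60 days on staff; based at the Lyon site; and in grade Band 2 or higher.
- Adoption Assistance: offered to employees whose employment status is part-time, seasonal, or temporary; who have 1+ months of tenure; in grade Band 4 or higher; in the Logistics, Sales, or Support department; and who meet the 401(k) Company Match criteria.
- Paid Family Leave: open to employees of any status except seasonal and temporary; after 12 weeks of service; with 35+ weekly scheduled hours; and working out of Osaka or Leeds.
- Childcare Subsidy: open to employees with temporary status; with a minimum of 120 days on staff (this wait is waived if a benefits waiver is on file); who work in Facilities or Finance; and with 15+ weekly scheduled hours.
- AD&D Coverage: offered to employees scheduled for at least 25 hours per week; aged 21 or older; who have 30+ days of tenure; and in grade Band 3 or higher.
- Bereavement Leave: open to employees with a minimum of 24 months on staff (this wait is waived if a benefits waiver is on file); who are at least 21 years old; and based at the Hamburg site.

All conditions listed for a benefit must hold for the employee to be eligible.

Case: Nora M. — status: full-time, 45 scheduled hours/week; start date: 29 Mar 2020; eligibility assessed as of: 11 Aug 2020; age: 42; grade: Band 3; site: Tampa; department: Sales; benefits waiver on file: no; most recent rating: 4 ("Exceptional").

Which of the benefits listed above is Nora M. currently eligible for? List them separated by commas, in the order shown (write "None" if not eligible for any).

Service from 29 Mar 2020 to 11 Aug 2020: 135 days.
401(k) Company Match — status full-time ✓; service 135 days ≥ 60 days ✓; site Tampa ✗ (not Lyon) → not eligible.
Adoption Assistance — status full-time ✗ (requires part-time, seasonal, or temporary) → not eligible.
Paid Family Leave — status full-time ✓ (not excluded); service 135 days ≥ 12 weeks (≈84 days) ✓; 45 hrs/wk ≥ 35 ✓; site Tampa ✗ (not Osaka or Leeds) → not eligible.
Childcare Subsidy — status full-time ✗ (requires temporary) → not eligible.
AD&D Coverage — 45 hrs/wk ≥ 25 ✓; age 42 ≥ 21 ✓; service 135 days ≥ 30 days ✓; grade Band 3 ≥ Band 3 ✓ → eligible.
Bereavement Leave — no waiver, service 135 days < 24 months (≈720 days) ✗ → not eligible.

AD&D Coverage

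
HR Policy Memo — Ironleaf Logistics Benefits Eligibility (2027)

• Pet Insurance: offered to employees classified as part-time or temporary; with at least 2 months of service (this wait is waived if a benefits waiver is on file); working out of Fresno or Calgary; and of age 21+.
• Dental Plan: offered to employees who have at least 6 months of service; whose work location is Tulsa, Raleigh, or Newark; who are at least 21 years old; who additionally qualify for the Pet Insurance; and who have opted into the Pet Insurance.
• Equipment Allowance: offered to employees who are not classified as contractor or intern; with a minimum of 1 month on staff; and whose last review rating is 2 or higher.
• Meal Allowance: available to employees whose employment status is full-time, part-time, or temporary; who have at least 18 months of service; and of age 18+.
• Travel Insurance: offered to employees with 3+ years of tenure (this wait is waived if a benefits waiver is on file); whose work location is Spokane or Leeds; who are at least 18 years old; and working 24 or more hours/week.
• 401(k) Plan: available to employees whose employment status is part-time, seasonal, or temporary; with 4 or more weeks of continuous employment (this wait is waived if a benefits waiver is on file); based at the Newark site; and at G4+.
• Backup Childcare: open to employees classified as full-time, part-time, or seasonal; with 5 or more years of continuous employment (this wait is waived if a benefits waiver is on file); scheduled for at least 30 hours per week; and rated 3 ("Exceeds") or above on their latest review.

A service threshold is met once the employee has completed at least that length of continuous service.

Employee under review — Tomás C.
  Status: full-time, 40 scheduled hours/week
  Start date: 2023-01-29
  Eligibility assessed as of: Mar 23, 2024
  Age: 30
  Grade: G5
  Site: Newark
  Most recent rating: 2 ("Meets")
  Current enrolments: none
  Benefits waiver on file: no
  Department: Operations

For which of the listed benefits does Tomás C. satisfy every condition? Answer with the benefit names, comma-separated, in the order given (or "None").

Equipment Allowance

Service from 2023-01-29 to Mar 23, 2024: 419 days.
Pet Insurance — status full-time ✗ (requires part-time or temporary) → not eligible.
Dental Plan — service 419 days ≥ 6 months (≈180 days) ✓; site Newark ✓; age 30 ≥ 21 ✓; not eligible for Pet Insurance ✗ → not eligible.
Equipment Allowance — status full-time ✓ (not excluded); service 419 days ≥ 1 month (≈30 days) ✓; rating 2 ≥ 2 ✓ → eligible.
Meal Allowance — status full-time ✓; service 419 days < 18 months (≈540 days) ✗ → not eligible.
Travel Insurance — no waiver, service 419 days < 3 years (≈1095 days) ✗ → not eligible.
401(k) Plan — status full-time ✗ (requires part-time, seasonal, or temporary) → not eligible.
Backup Childcare — status full-time ✓; no waiver, service 419 days < 5 years (≈1825 days) ✗ → not eligible.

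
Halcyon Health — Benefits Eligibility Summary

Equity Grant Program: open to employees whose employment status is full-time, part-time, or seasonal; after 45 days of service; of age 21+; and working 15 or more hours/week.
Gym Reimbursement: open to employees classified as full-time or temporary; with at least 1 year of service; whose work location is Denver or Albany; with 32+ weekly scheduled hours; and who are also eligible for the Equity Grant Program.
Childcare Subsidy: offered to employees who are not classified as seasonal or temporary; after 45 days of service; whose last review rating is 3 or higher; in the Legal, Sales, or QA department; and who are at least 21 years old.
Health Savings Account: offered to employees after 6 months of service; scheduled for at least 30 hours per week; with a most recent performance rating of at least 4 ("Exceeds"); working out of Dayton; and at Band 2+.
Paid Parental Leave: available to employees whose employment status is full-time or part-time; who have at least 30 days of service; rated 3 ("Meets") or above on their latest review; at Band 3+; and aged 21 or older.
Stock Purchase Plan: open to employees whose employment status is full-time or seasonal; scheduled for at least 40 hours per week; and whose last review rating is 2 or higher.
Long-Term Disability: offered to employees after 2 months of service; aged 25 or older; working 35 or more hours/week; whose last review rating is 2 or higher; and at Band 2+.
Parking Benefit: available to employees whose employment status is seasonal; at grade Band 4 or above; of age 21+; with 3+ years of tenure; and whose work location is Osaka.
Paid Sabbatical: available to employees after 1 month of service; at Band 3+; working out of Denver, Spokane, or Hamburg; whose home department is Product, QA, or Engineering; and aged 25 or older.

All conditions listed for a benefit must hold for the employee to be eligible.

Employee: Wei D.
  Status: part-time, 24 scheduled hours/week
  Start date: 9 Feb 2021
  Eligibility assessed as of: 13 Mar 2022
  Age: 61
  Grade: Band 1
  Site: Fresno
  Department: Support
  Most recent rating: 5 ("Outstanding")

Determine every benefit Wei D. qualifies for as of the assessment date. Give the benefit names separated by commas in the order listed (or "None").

Service from 9 Feb 2021 to 13 Mar 2022: 397 days.
Equity Grant Program — status part-time ✓; service 397 days ≥ 45 days ✓; age 61 ≥ 21 ✓; 24 hrs/wk ≥ 15 ✓ → eligible.
Gym Reimbursement — status part-time ✗ (requires full-time or temporary) → not eligible.
Childcare Subsidy — status part-time ✓ (not excluded); service 397 days ≥ 45 days ✓; rating 5 ≥ 3 ✓; dept Support ✗ → not eligible.
Health Savings Account — service 397 days ≥ 6 months (≈180 days) ✓; 24 hrs/wk < 30 ✗ → not eligible.
Paid Parental Leave — status part-time ✓; service 397 days ≥ 30 days ✓; rating 5 ≥ 3 ✓; grade Band 1 < Band 3 ✗ → not eligible.
Stock Purchase Plan — status part-time ✗ (requires full-time or seasonal) → not eligible.
Long-Term Disability — service 397 days ≥ 2 months (≈60 days) ✓; age 61 ≥ 25 ✓; 24 hrs/wk < 35 ✗ → not eligible.
Parking Benefit — status part-time ✗ (requires seasonal) → not eligible.
Paid Sabbatical — service 397 days ≥ 1 month (≈30 days) ✓; grade Band 1 < Band 3 ✗ → not eligible.

Equity Grant Program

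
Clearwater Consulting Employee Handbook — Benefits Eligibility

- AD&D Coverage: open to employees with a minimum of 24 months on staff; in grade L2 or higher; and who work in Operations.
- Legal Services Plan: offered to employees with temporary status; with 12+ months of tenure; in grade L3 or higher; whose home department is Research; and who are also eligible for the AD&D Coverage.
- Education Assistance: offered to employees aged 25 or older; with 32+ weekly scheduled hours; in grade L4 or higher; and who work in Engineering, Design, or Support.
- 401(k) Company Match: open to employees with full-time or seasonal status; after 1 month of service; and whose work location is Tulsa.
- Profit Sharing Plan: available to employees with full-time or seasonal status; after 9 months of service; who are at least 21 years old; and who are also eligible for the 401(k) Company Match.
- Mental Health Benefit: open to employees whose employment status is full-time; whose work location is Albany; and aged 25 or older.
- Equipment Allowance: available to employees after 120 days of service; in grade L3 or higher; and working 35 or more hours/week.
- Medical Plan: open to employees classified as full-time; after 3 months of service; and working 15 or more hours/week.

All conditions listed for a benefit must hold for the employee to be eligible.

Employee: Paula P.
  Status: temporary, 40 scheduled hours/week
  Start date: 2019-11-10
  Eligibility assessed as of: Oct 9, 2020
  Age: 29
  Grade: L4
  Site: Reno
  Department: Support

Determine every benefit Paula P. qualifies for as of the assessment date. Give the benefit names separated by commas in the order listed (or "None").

Service from 2019-11-10 to Oct 9, 2020: 334 days.
AD&D Coverage — service 334 days < 24 months (≈720 days) ✗ → not eligible.
Legal Services Plan — status temporary ✓; service 334 days < 12 months (≈360 days) ✗ → not eligible.
Education Assistance — age 29 ≥ 25 ✓; 40 hrs/wk ≥ 32 ✓; grade L4 ≥ L4 ✓; dept Support ✓ → eligible.
401(k) Company Match — status temporary ✗ (requires full-time or seasonal) → not eligible.
Profit Sharing Plan — status temporary ✗ (requires full-time or seasonal) → not eligible.
Mental Health Benefit — status temporary ✗ (requires full-time) → not eligible.
Equipment Allowance — service 334 days ≥ 120 days ✓; grade L4 ≥ L3 ✓; 40 hrs/wk ≥ 35 ✓ → eligible.
Medical Plan — status temporary ✗ (requires full-time) → not eligible.

Education Assistance, Equipment Allowance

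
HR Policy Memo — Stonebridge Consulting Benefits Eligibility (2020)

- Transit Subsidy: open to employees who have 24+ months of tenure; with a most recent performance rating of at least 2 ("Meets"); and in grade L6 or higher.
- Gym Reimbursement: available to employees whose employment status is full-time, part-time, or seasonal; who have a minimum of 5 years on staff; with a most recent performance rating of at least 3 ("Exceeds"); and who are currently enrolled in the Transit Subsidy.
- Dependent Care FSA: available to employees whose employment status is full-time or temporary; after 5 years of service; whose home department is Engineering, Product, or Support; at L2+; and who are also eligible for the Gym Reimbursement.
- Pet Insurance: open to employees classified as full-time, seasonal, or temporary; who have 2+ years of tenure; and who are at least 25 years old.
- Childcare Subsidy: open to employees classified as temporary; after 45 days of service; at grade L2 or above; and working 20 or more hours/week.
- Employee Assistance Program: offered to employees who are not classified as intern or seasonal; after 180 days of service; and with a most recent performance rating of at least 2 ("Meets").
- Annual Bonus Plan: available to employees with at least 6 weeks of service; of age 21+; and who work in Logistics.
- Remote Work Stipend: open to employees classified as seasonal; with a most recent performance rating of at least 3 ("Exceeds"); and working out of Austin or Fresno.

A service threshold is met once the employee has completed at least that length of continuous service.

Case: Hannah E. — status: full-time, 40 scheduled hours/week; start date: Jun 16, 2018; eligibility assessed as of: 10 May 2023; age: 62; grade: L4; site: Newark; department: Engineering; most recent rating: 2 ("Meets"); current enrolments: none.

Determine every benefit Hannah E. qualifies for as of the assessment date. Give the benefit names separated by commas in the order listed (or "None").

Pet Insurance, Employee Assistance Program

Service from Jun 16, 2018 to 10 May 2023: 1789 days.
Transit Subsidy — service 1789 days ≥ 24 months (≈720 days) ✓; rating 2 ≥ 2 ✓; grade L4 < L6 ✗ → not eligible.
Gym Reimbursement — status full-time ✓; service 1789 days < 5 years (≈1825 days) ✗ → not eligible.
Dependent Care FSA — status full-time ✓; service 1789 days < 5 years (≈1825 days) ✗ → not eligible.
Pet Insurance — status full-time ✓; service 1789 days ≥ 2 years (≈730 days) ✓; age 62 ≥ 25 ✓ → eligible.
Childcare Subsidy — status full-time ✗ (requires temporary) → not eligible.
Employee Assistance Program — status full-time ✓ (not excluded); service 1789 days ≥ 180 days ✓; rating 2 ≥ 2 ✓ → eligible.
Annual Bonus Plan — service 1789 days ≥ 6 weeks (≈42 days) ✓; age 62 ≥ 21 ✓; dept Engineering ✗ → not eligible.
Remote Work Stipend — status full-time ✗ (requires seasonal) → not eligible.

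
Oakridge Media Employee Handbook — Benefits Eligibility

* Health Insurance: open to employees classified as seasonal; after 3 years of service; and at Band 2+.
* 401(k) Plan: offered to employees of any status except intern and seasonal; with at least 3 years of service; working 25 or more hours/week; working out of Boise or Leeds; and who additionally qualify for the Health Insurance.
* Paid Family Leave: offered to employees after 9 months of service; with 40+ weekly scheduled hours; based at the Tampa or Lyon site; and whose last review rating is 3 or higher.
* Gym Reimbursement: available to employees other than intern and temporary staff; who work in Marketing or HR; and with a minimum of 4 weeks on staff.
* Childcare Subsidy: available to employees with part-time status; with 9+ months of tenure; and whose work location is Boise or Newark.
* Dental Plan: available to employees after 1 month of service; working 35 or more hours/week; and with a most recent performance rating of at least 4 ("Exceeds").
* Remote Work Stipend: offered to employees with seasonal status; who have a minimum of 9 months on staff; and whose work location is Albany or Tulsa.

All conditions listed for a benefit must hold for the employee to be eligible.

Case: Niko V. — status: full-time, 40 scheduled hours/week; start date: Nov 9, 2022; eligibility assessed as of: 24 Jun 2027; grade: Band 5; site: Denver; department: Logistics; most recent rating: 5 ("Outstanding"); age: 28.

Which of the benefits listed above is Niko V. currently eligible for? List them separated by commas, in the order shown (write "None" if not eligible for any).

Service from Nov 9, 2022 to 24 Jun 2027: 1688 days.
Health Insurance — status full-time ✗ (requires seasonal) → not eligible.
401(k) Plan — status full-time ✓ (not excluded); service 1688 days ≥ 3 years (≈1095 days) ✓; 40 hrs/wk ≥ 25 ✓; site Denver ✗ (not Boise or Leeds) → not eligible.
Paid Family Leave — service 1688 days ≥ 9 months (≈270 days) ✓; 40 hrs/wk ≥ 40 ✓; site Denver ✗ (not Tampa or Lyon) → not eligible.
Gym Reimbursement — status full-time ✓ (not excluded); dept Logistics ✗ → not eligible.
Childcare Subsidy — status full-time ✗ (requires part-time) → not eligible.
Dental Plan — service 1688 days ≥ 1 month (≈30 days) ✓; 40 hrs/wk ≥ 35 ✓; rating 5 ≥ 4 ✓ → eligible.
Remote Work Stipend — status full-time ✗ (requires seasonal) → not eligible.

Dental Plan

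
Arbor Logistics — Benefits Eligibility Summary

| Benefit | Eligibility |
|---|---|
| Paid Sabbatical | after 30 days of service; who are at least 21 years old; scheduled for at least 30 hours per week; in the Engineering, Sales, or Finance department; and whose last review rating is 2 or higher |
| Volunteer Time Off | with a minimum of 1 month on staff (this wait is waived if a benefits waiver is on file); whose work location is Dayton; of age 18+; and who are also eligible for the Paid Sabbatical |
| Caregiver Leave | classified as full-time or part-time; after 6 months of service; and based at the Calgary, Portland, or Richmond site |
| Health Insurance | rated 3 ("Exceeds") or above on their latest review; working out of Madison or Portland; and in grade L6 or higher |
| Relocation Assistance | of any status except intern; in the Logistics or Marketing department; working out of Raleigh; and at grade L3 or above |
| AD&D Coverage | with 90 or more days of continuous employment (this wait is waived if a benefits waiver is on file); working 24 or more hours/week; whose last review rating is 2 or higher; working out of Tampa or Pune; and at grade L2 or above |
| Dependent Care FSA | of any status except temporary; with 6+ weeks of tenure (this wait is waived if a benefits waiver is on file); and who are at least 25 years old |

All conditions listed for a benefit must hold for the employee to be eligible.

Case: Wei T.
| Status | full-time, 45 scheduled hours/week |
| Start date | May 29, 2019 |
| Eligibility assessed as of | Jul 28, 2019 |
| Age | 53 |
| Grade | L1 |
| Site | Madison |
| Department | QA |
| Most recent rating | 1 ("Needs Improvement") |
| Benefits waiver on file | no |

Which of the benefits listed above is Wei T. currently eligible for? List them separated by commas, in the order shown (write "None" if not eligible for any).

Dependent Care FSA

Service from May 29, 2019 to Jul 28, 2019: 60 days.
Paid Sabbatical — service 60 days ≥ 30 days ✓; age 53 ≥ 21 ✓; 45 hrs/wk ≥ 30 ✓; dept QA ✗ → not eligible.
Volunteer Time Off — no waiver, service 60 days ≥ 1 month (≈30 days) ✓; site Madison ✗ (not Dayton) → not eligible.
Caregiver Leave — status full-time ✓; service 60 days < 6 months (≈180 days) ✗ → not eligible.
Health Insurance — rating 1 < 3 ✗ → not eligible.
Relocation Assistance — status full-time ✓ (not excluded); dept QA ✗ → not eligible.
AD&D Coverage — no waiver, service 60 days < 90 days ✗ → not eligible.
Dependent Care FSA — status full-time ✓ (not excluded); no waiver, service 60 days ≥ 6 weeks (≈42 days) ✓; age 53 ≥ 25 ✓ → eligible.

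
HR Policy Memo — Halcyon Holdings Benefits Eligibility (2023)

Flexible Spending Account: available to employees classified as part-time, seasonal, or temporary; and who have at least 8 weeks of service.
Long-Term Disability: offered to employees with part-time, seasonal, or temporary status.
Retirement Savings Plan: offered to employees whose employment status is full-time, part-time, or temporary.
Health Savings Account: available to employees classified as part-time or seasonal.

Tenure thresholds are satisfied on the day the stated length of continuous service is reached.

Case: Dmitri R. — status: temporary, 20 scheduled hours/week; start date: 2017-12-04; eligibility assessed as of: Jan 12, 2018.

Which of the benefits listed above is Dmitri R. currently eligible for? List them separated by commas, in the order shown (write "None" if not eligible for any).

Long-Term Disability, Retirement Savings Plan

Service from 2017-12-04 to Jan 12, 2018: 39 days.
Flexible Spending Account — status temporary ✓; service 39 days < 8 weeks (≈56 days) ✗ → not eligible.
Long-Term Disability — status temporary ✓ → eligible.
Retirement Savings Plan — status temporary ✓ → eligible.
Health Savings Account — status temporary ✗ (requires part-time or seasonal) → not eligible.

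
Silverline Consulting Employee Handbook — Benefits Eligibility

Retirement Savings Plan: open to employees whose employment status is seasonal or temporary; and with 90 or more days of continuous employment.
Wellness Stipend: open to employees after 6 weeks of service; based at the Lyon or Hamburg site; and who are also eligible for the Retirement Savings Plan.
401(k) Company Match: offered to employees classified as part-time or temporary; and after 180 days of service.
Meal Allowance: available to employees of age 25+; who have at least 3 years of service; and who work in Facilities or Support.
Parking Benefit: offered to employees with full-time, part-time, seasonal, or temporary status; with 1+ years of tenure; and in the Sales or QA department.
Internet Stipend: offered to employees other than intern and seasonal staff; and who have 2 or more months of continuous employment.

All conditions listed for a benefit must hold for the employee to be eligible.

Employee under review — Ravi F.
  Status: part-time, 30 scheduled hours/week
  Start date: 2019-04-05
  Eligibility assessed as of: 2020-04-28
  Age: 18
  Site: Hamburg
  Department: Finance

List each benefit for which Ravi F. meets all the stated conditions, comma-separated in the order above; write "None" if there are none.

401(k) Company Match, Internet Stipend

Service from 2019-04-05 to 2020-04-28: 389 days.
Retirement Savings Plan — status part-time ✗ (requires seasonal or temporary) → not eligible.
Wellness Stipend — service 389 days ≥ 6 weeks (≈42 days) ✓; site Hamburg ✓; not eligible for Retirement Savings Plan ✗ → not eligible.
401(k) Company Match — status part-time ✓; service 389 days ≥ 180 days ✓ → eligible.
Meal Allowance — age 18 < 25 ✗ → not eligible.
Parking Benefit — status part-time ✓; service 389 days ≥ 1 year (≈365 days) ✓; dept Finance ✗ → not eligible.
Internet Stipend — status part-time ✓ (not excluded); service 389 days ≥ 2 months (≈60 days) ✓ → eligible.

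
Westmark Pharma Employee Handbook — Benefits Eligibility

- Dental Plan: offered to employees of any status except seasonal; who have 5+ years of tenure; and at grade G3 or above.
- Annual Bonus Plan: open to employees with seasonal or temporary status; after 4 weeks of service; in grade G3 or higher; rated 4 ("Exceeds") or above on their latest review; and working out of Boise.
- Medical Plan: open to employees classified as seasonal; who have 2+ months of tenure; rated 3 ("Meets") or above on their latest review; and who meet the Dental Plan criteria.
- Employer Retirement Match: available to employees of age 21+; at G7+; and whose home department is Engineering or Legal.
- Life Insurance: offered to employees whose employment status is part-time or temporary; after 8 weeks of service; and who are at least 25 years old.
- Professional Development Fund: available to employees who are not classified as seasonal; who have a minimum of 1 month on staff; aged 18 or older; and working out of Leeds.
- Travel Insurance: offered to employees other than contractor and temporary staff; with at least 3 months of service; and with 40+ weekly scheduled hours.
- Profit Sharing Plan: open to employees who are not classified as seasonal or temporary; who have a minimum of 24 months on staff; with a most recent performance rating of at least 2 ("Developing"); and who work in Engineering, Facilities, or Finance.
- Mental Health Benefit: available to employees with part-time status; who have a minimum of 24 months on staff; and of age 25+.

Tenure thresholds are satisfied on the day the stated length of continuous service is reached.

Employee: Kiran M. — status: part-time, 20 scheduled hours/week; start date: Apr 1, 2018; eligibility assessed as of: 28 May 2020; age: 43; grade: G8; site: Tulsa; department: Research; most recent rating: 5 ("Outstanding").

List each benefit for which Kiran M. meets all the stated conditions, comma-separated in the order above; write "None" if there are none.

Life Insurance, Mental Health Benefit

Service from Apr 1, 2018 to 28 May 2020: 788 days.
Dental Plan — status part-time ✓ (not excluded); service 788 days < 5 years (≈1825 days) ✗ → not eligible.
Annual Bonus Plan — status part-time ✗ (requires seasonal or temporary) → not eligible.
Medical Plan — status part-time ✗ (requires seasonal) → not eligible.
Employer Retirement Match — age 43 ≥ 21 ✓; grade G8 ≥ G7 ✓; dept Research ✗ → not eligible.
Life Insurance — status part-time ✓; service 788 days ≥ 8 weeks (≈56 days) ✓; age 43 ≥ 25 ✓ → eligible.
Professional Development Fund — status part-time ✓ (not excluded); service 788 days ≥ 1 month (≈30 days) ✓; age 43 ≥ 18 ✓; site Tulsa ✗ (not Leeds) → not eligible.
Travel Insurance — status part-time ✓ (not excluded); service 788 days ≥ 3 months (≈90 days) ✓; 20 hrs/wk < 40 ✗ → not eligible.
Profit Sharing Plan — status part-time ✓ (not excluded); service 788 days ≥ 24 months (≈720 days) ✓; rating 5 ≥ 2 ✓; dept Research ✗ → not eligible.
Mental Health Benefit — status part-time ✓; service 788 days ≥ 24 months (≈720 days) ✓; age 43 ≥ 25 ✓ → eligible.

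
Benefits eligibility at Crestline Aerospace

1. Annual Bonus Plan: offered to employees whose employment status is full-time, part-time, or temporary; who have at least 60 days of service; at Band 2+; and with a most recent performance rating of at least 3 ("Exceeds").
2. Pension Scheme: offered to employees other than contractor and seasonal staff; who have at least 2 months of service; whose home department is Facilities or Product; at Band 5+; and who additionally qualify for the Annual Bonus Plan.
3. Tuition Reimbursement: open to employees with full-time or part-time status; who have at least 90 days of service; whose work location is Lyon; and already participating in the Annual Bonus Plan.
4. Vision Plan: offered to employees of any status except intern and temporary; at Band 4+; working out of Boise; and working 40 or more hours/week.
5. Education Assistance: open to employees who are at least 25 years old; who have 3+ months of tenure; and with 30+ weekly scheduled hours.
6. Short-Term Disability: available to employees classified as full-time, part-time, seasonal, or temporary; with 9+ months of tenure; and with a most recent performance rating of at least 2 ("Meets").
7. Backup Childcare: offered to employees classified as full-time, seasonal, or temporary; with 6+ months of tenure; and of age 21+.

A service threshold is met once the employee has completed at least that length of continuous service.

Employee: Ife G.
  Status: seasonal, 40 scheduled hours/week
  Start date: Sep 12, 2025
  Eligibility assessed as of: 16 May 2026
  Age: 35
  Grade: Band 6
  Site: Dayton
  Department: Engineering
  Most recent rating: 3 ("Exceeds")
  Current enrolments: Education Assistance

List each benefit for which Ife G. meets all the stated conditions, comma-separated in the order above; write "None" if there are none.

Service from Sep 12, 2025 to 16 May 2026: 246 days.
Annual Bonus Plan — status seasonal ✗ (requires full-time, part-time, or temporary) → not eligible.
Pension Scheme — status seasonal ✗ (excluded) → not eligible.
Tuition Reimbursement — status seasonal ✗ (requires full-time or part-time) → not eligible.
Vision Plan — status seasonal ✓ (not excluded); grade Band 6 ≥ Band 4 ✓; site Dayton ✗ (not Boise) → not eligible.
Education Assistance — age 35 ≥ 25 ✓; service 246 days ≥ 3 months (≈90 days) ✓; 40 hrs/wk ≥ 30 ✓ → eligible.
Short-Term Disability — status seasonal ✓; service 246 days < 9 months (≈270 days) ✗ → not eligible.
Backup Childcare — status seasonal ✓; service 246 days ≥ 6 months (≈180 days) ✓; age 35 ≥ 21 ✓ → eligible.

Education Assistance, Backup Childcare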